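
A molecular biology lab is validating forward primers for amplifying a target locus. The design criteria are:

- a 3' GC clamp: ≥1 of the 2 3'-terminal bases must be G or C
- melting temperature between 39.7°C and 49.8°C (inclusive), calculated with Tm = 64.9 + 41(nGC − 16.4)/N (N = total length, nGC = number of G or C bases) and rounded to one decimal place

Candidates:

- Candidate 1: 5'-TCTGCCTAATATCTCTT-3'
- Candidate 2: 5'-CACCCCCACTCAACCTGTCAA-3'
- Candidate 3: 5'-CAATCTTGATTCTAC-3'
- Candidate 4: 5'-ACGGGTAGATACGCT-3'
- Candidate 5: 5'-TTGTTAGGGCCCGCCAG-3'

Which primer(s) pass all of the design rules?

Candidate 4 only.

Candidate 1 (17 nt, A=3 T=8 G=1 C=5): 3' end TT has 0 G/C, need ≥1 ✗; Tm = 64.9 + 41·(6 − 16.4)/17 = 39.8°C ✓ — fails.
Candidate 2 (21 nt, A=6 T=3 G=1 C=11): 3' end AA has 0 G/C, need ≥1 ✗; Tm = 64.9 + 41·(12 − 16.4)/21 = 56.3°C, outside 39.7–49.8°C ✗ — fails.
Candidate 3 (15 nt, A=4 T=6 G=1 C=4): 3' end AC has 1 G/C ✓; Tm = 64.9 + 41·(5 − 16.4)/15 = 33.7°C, outside 39.7–49.8°C ✗ — fails.
Candidate 4 (15 nt, A=4 T=3 G=5 C=3): 3' end CT has 1 G/C ✓; Tm = 64.9 + 41·(8 − 16.4)/15 = 41.9°C ✓ — passes.
Candidate 5 (17 nt, A=2 T=4 G=6 C=5): 3' end AG has 1 G/C ✓; Tm = 64.9 + 41·(11 − 16.4)/17 = 51.9°C, outside 39.7–49.8°C ✗ — fails.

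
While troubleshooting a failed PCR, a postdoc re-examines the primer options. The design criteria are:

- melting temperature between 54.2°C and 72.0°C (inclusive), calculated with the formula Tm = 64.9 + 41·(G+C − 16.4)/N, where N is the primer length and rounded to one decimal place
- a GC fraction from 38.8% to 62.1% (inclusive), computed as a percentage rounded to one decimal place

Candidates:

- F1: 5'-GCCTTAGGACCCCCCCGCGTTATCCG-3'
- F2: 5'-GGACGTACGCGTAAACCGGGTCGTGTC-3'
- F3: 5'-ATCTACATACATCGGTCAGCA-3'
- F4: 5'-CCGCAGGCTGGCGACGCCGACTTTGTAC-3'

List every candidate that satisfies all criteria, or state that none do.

None of the candidates satisfy all criteria.

F1 (26 nt, A=3 T=5 G=6 C=12): Tm = 64.9 + 41·(18 − 16.4)/26 = 67.4°C ✓; GC 18/26 = 69.2%, outside 38.8–62.1% ✗ — fails.
F2 (27 nt, A=5 T=5 G=10 C=7): Tm = 64.9 + 41·(17 − 16.4)/27 = 65.8°C ✓; GC 17/27 = 63.0%, outside 38.8–62.1% ✗ — fails.
F3 (21 nt, A=7 T=5 G=3 C=6): Tm = 64.9 + 41·(9 − 16.4)/21 = 50.5°C, outside 54.2–72.0°C ✗; GC 9/21 = 42.9% ✓ — fails.
F4 (28 nt, A=4 T=5 G=9 C=10): Tm = 64.9 + 41·(19 − 16.4)/28 = 68.7°C ✓; GC 19/28 = 67.9%, outside 38.8–62.1% ✗ — fails.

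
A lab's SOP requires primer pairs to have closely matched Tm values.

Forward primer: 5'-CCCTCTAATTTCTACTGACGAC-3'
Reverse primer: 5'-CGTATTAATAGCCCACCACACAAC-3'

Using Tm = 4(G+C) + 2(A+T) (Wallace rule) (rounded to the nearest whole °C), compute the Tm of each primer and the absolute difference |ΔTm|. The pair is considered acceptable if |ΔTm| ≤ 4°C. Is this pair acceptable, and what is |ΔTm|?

Forward: A=5 T=7 G=2 C=8 → Tm = 2·12 + 4·10 = 64°C.
Reverse: A=9 T=4 G=2 C=9 → Tm = 2·13 + 4·11 = 70°C.
|ΔTm| = |64 − 70| = 6°C, > 4°C.

|ΔTm| = 6°C; the pair is not acceptable.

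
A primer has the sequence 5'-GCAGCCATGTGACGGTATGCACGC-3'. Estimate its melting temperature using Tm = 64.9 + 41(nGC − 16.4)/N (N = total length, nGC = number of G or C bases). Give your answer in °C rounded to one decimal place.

62.5°C

Base counts: A=5, T=4, G=8, C=7; G+C = 15, N = 24.
Tm = 64.9 + 41·(15 − 16.4)/24 = 64.9 + -57.40/24 = 62.5°C.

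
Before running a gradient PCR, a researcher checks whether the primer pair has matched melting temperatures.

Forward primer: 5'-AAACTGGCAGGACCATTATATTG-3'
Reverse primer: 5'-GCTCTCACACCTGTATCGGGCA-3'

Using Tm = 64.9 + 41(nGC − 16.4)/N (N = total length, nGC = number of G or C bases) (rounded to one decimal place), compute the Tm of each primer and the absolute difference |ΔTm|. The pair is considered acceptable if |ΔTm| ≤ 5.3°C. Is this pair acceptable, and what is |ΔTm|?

|ΔTm| = 6.9°C; the pair is not acceptable.

Forward: G+C = 9, N = 23 → Tm = 64.9 + 41·(9 − 16.4)/23 = 51.7°C.
Reverse: G+C = 13, N = 22 → Tm = 64.9 + 41·(13 − 16.4)/22 = 58.6°C.
|ΔTm| = |51.7 − 58.6| = 6.9°C, > 5.3°C.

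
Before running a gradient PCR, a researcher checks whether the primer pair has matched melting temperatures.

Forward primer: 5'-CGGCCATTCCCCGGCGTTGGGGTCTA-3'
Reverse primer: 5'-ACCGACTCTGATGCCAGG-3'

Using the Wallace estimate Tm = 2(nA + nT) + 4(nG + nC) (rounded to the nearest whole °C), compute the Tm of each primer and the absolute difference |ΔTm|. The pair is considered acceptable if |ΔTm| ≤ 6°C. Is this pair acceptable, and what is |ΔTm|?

Forward: A=2 T=6 G=9 C=9 → Tm = 2·8 + 4·18 = 88°C.
Reverse: A=4 T=3 G=5 C=6 → Tm = 2·7 + 4·11 = 58°C.
|ΔTm| = |88 − 58| = 30°C, > 6°C.

|ΔTm| = 30°C; the pair is not acceptable.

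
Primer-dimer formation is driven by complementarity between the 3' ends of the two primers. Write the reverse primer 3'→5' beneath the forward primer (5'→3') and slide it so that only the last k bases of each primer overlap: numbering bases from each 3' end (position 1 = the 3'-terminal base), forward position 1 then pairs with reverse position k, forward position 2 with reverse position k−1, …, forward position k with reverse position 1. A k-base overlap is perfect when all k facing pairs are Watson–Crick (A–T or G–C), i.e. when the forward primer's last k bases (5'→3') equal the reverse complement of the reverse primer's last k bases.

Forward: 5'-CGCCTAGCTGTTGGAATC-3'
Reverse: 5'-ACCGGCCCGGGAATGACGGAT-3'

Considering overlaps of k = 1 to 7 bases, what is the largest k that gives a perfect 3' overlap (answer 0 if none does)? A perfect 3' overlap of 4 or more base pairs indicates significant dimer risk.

Longest perfect overlap: 3 complementary base pairs; below the dimer-risk threshold (threshold 4).

Last 7 bases (5'→3') — forward …TGGAATC, reverse …GACGGAT.
Reverse complement of the reverse primer's last 7 bases: ATCCGTC; its first k bases are the reverse complement of the reverse primer's last k bases, so a perfect k-base overlap needs the forward primer's last k bases to equal them.
Comparing (forward last k vs required): k=1: C vs A ✗; k=2: TC vs AT ✗; k=3: ATC vs ATC ✓; k=4: AATC vs ATCC ✗; k=5: GAATC vs ATCCG ✗; k=6: GGAATC vs ATCCGT ✗; k=7: TGGAATC vs ATCCGTC ✗.
Only k = 3 is perfect, so the longest perfect 3' overlap is 3.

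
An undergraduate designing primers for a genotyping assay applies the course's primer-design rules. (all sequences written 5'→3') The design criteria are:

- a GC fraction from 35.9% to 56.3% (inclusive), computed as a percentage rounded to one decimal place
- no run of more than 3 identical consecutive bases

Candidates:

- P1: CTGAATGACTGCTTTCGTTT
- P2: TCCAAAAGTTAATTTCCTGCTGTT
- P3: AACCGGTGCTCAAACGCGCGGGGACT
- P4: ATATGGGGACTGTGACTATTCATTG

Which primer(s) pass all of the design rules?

P1 only.

P1 (20 nt, A=3 T=9 G=4 C=4): GC 8/20 = 40.0% ✓; longest run = 3 ✓ — passes.
P2 (24 nt, A=6 T=10 G=3 C=5): GC 8/24 = 33.3%, outside 35.9–56.3% ✗; longest run = 4, exceeds 3 ✗ — fails.
P3 (26 nt, A=6 T=3 G=9 C=8): GC 17/26 = 65.4%, outside 35.9–56.3% ✗; longest run = 4, exceeds 3 ✗ — fails.
P4 (25 nt, A=6 T=9 G=7 C=3): GC 10/25 = 40.0% ✓; longest run = 4, exceeds 3 ✗ — fails.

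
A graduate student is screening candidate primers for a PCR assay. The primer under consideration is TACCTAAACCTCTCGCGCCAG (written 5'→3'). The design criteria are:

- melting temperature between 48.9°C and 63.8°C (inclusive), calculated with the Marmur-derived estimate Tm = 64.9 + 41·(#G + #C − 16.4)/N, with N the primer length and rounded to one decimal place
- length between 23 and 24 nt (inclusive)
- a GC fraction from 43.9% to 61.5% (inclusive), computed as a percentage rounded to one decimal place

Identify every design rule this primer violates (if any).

Base counts: A=5, T=4, G=3, C=9 (length 21).
Tm: Tm = 64.9 + 41·(12 − 16.4)/21 = 56.3°C ✓
length: length 21, outside 23–24 ✗
GC content: GC 12/21 = 57.1% ✓

Fails: length.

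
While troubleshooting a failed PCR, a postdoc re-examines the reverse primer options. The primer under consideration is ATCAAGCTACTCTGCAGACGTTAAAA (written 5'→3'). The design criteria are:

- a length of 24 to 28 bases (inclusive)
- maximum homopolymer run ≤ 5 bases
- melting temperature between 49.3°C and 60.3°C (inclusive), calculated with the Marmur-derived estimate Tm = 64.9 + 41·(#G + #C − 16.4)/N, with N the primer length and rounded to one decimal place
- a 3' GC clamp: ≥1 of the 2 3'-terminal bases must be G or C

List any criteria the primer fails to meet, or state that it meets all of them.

Fails: GC clamp.

Base counts: A=10, T=6, G=4, C=6 (length 26).
length: length 26 ✓
homopolymer run: longest run = 4 ✓
Tm: Tm = 64.9 + 41·(10 − 16.4)/26 = 54.8°C ✓
GC clamp: 3' end AA has 0 G/C, need ≥1 ✗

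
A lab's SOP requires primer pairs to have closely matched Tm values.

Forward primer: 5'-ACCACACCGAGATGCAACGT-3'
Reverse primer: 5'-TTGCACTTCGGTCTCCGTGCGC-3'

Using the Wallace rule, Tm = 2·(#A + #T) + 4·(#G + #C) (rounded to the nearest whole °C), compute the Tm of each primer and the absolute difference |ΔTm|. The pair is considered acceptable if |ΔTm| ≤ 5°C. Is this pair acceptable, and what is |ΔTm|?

|ΔTm| = 10°C; the pair is not acceptable.

Forward: A=7 T=2 G=4 C=7 → Tm = 2·9 + 4·11 = 62°C.
Reverse: A=1 T=7 G=6 C=8 → Tm = 2·8 + 4·14 = 72°C.
|ΔTm| = |62 − 72| = 10°C, > 5°C.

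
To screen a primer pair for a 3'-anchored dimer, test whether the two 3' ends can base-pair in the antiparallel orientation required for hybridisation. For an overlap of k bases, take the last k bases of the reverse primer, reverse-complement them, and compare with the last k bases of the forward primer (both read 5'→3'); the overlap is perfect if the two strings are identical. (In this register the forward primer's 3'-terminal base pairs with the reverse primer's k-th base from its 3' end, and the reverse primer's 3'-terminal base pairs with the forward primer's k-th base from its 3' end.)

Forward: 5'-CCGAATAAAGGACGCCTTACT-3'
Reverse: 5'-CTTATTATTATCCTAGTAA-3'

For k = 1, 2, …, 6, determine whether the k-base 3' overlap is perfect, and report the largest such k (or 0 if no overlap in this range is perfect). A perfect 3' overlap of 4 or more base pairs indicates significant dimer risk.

Last 6 bases (5'→3') — forward …CTTACT, reverse …TAGTAA.
Reverse complement of the reverse primer's last 6 bases: TTACTA; its first k bases are the reverse complement of the reverse primer's last k bases, so a perfect k-base overlap needs the forward primer's last k bases to equal them.
Comparing (forward last k vs required): k=1: T vs T ✓; k=2: CT vs TT ✗; k=3: ACT vs TTA ✗; k=4: TACT vs TTAC ✗; k=5: TTACT vs TTACT ✓; k=6: CTTACT vs TTACTA ✗.
Perfect overlaps at k = 1, 5; the largest is 5.

Longest perfect overlap: 5 complementary base pairs; significant dimer risk (threshold 4).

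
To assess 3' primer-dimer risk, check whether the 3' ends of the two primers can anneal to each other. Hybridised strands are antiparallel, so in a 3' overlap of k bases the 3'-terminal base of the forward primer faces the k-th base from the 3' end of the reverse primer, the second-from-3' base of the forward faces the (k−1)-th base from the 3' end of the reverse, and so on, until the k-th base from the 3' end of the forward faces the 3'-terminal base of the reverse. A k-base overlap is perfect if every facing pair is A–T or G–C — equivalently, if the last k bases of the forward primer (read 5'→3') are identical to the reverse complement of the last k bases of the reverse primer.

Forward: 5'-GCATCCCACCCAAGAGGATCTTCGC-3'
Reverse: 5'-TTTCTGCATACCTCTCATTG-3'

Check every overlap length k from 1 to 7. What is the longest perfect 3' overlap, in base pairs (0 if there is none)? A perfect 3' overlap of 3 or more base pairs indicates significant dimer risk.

Longest perfect overlap: 1 complementary base pair; below the dimer-risk threshold (threshold 3).

Last 7 bases (5'→3') — forward …TCTTCGC, reverse …CTCATTG.
Reverse complement of the reverse primer's last 7 bases: CAATGAG; its first k bases are the reverse complement of the reverse primer's last k bases, so a perfect k-base overlap needs the forward primer's last k bases to equal them.
Comparing (forward last k vs required): k=1: C vs C ✓; k=2: GC vs CA ✗; k=3: CGC vs CAA ✗; k=4: TCGC vs CAAT ✗; k=5: TTCGC vs CAATG ✗; k=6: CTTCGC vs CAATGA ✗; k=7: TCTTCGC vs CAATGAG ✗.
Only k = 1 is perfect, so the longest perfect 3' overlap is 1.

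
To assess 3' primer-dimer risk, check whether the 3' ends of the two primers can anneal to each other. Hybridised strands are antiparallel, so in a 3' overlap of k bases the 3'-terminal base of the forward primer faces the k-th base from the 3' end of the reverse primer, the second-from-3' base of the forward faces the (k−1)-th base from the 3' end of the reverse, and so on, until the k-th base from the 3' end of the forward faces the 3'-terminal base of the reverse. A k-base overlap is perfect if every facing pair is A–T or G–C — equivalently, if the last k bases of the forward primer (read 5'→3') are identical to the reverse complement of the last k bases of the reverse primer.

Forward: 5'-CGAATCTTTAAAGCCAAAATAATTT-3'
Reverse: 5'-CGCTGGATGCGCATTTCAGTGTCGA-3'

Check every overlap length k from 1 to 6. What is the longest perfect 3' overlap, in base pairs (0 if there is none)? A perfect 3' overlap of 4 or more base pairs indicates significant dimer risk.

Last 6 bases (5'→3') — forward …TAATTT, reverse …TGTCGA.
Reverse complement of the reverse primer's last 6 bases: TCGACA; its first k bases are the reverse complement of the reverse primer's last k bases, so a perfect k-base overlap needs the forward primer's last k bases to equal them.
Comparing (forward last k vs required): k=1: T vs T ✓; k=2: TT vs TC ✗; k=3: TTT vs TCG ✗; k=4: ATTT vs TCGA ✗; k=5: AATTT vs TCGAC ✗; k=6: TAATTT vs TCGACA ✗.
Only k = 1 is perfect, so the longest perfect 3' overlap is 1.

Longest perfect overlap: 1 complementary base pair; below the dimer-risk threshold (threshold 4).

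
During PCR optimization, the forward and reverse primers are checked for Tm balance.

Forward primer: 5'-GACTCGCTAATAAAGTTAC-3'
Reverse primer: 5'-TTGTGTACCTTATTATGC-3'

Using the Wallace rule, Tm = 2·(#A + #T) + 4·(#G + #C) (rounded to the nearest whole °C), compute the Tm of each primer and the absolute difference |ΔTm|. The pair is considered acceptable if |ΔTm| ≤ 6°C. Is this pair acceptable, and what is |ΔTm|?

|ΔTm| = 4°C; the pair is acceptable.

Forward: A=7 T=5 G=3 C=4 → Tm = 2·12 + 4·7 = 52°C.
Reverse: A=3 T=9 G=3 C=3 → Tm = 2·12 + 4·6 = 48°C.
|ΔTm| = |52 − 48| = 4°C, ≤ 6°C.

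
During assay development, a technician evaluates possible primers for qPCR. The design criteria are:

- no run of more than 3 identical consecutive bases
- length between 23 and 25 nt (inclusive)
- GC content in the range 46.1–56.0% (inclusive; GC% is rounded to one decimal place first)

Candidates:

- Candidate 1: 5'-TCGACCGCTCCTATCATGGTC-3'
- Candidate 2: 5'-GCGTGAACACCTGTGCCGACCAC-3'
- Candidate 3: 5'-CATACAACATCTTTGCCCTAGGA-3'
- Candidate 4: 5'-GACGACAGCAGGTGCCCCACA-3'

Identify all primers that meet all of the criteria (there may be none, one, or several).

None of the candidates satisfy all criteria.

Candidate 1 (21 nt, A=3 T=6 G=4 C=8): longest run = 2 ✓; length 21, outside 23–25 ✗; GC 12/21 = 57.1%, outside 46.1–56.0% ✗ — fails.
Candidate 2 (23 nt, A=5 T=3 G=6 C=9): longest run = 2 ✓; length 23 ✓; GC 15/23 = 65.2%, outside 46.1–56.0% ✗ — fails.
Candidate 3 (23 nt, A=7 T=6 G=3 C=7): longest run = 3 ✓; length 23 ✓; GC 10/23 = 43.5%, outside 46.1–56.0% ✗ — fails.
Candidate 4 (21 nt, A=6 T=1 G=6 C=8): longest run = 4, exceeds 3 ✗; length 21, outside 23–25 ✗; GC 14/21 = 66.7%, outside 46.1–56.0% ✗ — fails.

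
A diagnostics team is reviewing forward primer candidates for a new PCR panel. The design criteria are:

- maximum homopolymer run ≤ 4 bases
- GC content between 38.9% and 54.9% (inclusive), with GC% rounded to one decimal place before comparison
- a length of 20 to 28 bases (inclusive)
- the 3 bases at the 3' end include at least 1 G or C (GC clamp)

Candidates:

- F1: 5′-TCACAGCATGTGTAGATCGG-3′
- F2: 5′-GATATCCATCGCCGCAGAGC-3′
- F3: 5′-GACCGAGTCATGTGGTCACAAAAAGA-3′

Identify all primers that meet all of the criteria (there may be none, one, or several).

F1 only.

F1 (20 nt, A=5 T=5 G=6 C=4): longest run = 2 ✓; GC 10/20 = 50.0% ✓; length 20 ✓; 3' end CGG has 3 G/C ✓ — passes.
F2 (20 nt, A=5 T=3 G=5 C=7): longest run = 2 ✓; GC 12/20 = 60.0%, outside 38.9–54.9% ✗; length 20 ✓; 3' end AGC has 2 G/C ✓ — fails.
F3 (26 nt, A=10 T=4 G=7 C=5): longest run = 5, exceeds 4 ✗; GC 12/26 = 46.2% ✓; length 26 ✓; 3' end AGA has 1 G/C ✓ — fails.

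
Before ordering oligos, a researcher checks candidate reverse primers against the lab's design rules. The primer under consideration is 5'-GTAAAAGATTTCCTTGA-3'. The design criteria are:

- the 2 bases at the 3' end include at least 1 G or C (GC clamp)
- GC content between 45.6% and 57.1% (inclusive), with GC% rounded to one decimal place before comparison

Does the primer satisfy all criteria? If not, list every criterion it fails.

Fails: GC content.

Base counts: A=6, T=6, G=3, C=2 (length 17).
GC clamp: 3' end GA has 1 G/C ✓
GC content: GC 5/17 = 29.4%, outside 45.6–57.1% ✗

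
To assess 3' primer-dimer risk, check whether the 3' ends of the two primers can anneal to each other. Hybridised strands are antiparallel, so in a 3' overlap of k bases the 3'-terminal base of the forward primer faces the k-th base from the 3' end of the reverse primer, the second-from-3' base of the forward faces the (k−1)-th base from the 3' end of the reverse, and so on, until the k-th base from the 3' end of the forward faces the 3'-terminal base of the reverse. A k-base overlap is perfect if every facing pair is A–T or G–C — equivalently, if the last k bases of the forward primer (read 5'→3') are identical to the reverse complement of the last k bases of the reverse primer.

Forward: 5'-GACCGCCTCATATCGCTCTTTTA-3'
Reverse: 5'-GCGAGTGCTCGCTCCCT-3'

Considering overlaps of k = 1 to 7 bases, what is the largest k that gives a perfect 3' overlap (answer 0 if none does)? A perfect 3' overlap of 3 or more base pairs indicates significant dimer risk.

Longest perfect overlap: 1 complementary base pair; below the dimer-risk threshold (threshold 3).

Last 7 bases (5'→3') — forward …TCTTTTA, reverse …GCTCCCT.
Reverse complement of the reverse primer's last 7 bases: AGGGAGC; its first k bases are the reverse complement of the reverse primer's last k bases, so a perfect k-base overlap needs the forward primer's last k bases to equal them.
Comparing (forward last k vs required): k=1: A vs A ✓; k=2: TA vs AG ✗; k=3: TTA vs AGG ✗; k=4: TTTA vs AGGG ✗; k=5: TTTTA vs AGGGA ✗; k=6: CTTTTA vs AGGGAG ✗; k=7: TCTTTTA vs AGGGAGC ✗.
Only k = 1 is perfect, so the longest perfect 3' overlap is 1.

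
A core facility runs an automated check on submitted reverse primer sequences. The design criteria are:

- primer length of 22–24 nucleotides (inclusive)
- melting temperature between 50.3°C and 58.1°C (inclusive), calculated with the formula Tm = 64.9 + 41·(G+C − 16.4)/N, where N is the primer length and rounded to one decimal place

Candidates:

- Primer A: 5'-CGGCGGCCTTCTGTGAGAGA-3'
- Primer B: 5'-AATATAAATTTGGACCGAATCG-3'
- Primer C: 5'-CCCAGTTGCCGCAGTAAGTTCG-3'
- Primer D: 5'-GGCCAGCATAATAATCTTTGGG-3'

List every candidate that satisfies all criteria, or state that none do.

Primer A (20 nt, A=3 T=4 G=8 C=5): length 20, outside 22–24 ✗; Tm = 64.9 + 41·(13 − 16.4)/20 = 57.9°C ✓ — fails.
Primer B (22 nt, A=9 T=6 G=4 C=3): length 22 ✓; Tm = 64.9 + 41·(7 − 16.4)/22 = 47.4°C, outside 50.3–58.1°C ✗ — fails.
Primer C (22 nt, A=4 T=5 G=6 C=7): length 22 ✓; Tm = 64.9 + 41·(13 − 16.4)/22 = 58.6°C, outside 50.3–58.1°C ✗ — fails.
Primer D (22 nt, A=6 T=6 G=6 C=4): length 22 ✓; Tm = 64.9 + 41·(10 − 16.4)/22 = 53.0°C ✓ — passes.

Primer D only.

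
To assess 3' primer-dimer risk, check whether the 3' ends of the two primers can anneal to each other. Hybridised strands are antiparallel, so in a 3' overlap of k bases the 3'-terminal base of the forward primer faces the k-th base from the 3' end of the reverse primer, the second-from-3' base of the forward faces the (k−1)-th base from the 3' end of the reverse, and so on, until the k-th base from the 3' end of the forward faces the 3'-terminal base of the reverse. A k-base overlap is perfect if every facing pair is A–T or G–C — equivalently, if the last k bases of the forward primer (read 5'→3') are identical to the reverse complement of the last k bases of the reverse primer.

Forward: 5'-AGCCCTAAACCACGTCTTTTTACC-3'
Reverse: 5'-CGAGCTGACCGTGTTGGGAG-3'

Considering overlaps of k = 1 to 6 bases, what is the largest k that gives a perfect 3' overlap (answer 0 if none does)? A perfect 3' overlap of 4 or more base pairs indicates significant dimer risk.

Last 6 bases (5'→3') — forward …TTTACC, reverse …TGGGAG.
Reverse complement of the reverse primer's last 6 bases: CTCCCA; its first k bases are the reverse complement of the reverse primer's last k bases, so a perfect k-base overlap needs the forward primer's last k bases to equal them.
Comparing (forward last k vs required): k=1: C vs C ✓; k=2: CC vs CT ✗; k=3: ACC vs CTC ✗; k=4: TACC vs CTCC ✗; k=5: TTACC vs CTCCC ✗; k=6: TTTACC vs CTCCCA ✗.
Only k = 1 is perfect, so the longest perfect 3' overlap is 1.

Longest perfect overlap: 1 complementary base pair; below the dimer-risk threshold (threshold 4).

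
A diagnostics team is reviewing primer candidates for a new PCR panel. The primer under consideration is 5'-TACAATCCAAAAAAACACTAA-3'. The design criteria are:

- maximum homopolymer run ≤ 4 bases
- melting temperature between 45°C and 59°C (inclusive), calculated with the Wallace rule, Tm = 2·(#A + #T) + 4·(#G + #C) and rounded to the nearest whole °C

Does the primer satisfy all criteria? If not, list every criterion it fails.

Base counts: A=13, T=3, G=0, C=5 (length 21).
homopolymer run: longest run = 7, exceeds 4 ✗
Tm: Tm = 2·16 + 4·5 = 52°C ✓

Fails: homopolymer run.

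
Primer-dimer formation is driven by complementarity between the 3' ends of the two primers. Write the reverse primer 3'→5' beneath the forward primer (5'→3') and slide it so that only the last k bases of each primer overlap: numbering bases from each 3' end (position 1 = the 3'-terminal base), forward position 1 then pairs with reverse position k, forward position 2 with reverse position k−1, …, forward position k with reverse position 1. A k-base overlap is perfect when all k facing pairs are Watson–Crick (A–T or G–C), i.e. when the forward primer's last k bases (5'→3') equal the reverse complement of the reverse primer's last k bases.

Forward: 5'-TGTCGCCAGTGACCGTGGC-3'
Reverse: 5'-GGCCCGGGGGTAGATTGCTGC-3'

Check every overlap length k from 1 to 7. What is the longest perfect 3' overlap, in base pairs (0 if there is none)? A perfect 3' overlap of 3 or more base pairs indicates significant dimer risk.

Last 7 bases (5'→3') — forward …CCGTGGC, reverse …TTGCTGC.
Reverse complement of the reverse primer's last 7 bases: GCAGCAA; its first k bases are the reverse complement of the reverse primer's last k bases, so a perfect k-base overlap needs the forward primer's last k bases to equal them.
Comparing (forward last k vs required): k=1: C vs G ✗; k=2: GC vs GC ✓; k=3: GGC vs GCA ✗; k=4: TGGC vs GCAG ✗; k=5: GTGGC vs GCAGC ✗; k=6: CGTGGC vs GCAGCA ✗; k=7: CCGTGGC vs GCAGCAA ✗.
Only k = 2 is perfect, so the longest perfect 3' overlap is 2.

Longest perfect overlap: 2 complementary base pairs; below the dimer-risk threshold (threshold 3).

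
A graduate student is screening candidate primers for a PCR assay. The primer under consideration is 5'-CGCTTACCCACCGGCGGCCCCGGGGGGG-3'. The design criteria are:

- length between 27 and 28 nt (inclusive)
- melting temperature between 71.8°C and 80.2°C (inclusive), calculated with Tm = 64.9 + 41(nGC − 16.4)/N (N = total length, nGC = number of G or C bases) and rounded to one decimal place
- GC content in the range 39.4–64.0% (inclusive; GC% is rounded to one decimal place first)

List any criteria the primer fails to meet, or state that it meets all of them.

Fails: GC content.

Base counts: A=2, T=2, G=12, C=12 (length 28).
length: length 28 ✓
Tm: Tm = 64.9 + 41·(24 − 16.4)/28 = 76.0°C ✓
GC content: GC 24/28 = 85.7%, outside 39.4–64.0% ✗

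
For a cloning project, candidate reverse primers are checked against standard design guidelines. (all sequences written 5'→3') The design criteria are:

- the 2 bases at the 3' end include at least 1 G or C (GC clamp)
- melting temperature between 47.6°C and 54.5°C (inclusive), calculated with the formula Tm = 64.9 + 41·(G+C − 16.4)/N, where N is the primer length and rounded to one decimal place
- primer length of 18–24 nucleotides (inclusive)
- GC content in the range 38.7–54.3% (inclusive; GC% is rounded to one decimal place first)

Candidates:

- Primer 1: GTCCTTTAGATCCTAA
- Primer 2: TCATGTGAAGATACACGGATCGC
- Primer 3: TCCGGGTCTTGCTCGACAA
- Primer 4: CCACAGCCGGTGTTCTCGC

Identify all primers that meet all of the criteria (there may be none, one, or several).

None of the candidates satisfy all criteria.

Primer 1 (16 nt, A=4 T=6 G=2 C=4): 3' end AA has 0 G/C, need ≥1 ✗; Tm = 64.9 + 41·(6 − 16.4)/16 = 38.3°C, outside 47.6–54.5°C ✗; length 16, outside 18–24 ✗; GC 6/16 = 37.5%, outside 38.7–54.3% ✗ — fails.
Primer 2 (23 nt, A=7 T=5 G=6 C=5): 3' end GC has 2 G/C ✓; Tm = 64.9 + 41·(11 − 16.4)/23 = 55.3°C, outside 47.6–54.5°C ✗; length 23 ✓; GC 11/23 = 47.8% ✓ — fails.
Primer 3 (19 nt, A=3 T=5 G=5 C=6): 3' end AA has 0 G/C, need ≥1 ✗; Tm = 64.9 + 41·(11 − 16.4)/19 = 53.2°C ✓; length 19 ✓; GC 11/19 = 57.9%, outside 38.7–54.3% ✗ — fails.
Primer 4 (19 nt, A=2 T=4 G=5 C=8): 3' end GC has 2 G/C ✓; Tm = 64.9 + 41·(13 − 16.4)/19 = 57.6°C, outside 47.6–54.5°C ✗; length 19 ✓; GC 13/19 = 68.4%, outside 38.7–54.3% ✗ — fails.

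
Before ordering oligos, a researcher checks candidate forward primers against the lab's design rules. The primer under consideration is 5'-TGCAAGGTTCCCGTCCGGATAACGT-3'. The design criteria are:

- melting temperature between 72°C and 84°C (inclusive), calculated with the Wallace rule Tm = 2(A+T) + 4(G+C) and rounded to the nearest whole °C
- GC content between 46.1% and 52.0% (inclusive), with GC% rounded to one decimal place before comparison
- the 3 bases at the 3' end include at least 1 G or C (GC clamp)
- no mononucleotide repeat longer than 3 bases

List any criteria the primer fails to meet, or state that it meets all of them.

Base counts: A=5, T=6, G=7, C=7 (length 25).
Tm: Tm = 2·11 + 4·14 = 78°C ✓
GC content: GC 14/25 = 56.0%, outside 46.1–52.0% ✗
GC clamp: 3' end CGT has 2 G/C ✓
homopolymer run: longest run = 3 ✓

Fails: GC content.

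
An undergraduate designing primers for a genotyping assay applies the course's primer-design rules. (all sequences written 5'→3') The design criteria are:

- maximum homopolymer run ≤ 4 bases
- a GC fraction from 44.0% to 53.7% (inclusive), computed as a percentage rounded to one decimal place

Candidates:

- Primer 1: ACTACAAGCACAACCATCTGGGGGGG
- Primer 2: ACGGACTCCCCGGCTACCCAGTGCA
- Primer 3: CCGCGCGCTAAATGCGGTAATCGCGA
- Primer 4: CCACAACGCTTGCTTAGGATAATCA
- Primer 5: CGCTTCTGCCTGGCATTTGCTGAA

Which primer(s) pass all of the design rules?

Primer 4 only.

Primer 1 (26 nt, A=8 T=3 G=8 C=7): longest run = 7, exceeds 4 ✗; GC 15/26 = 57.7%, outside 44.0–53.7% ✗ — fails.
Primer 2 (25 nt, A=5 T=3 G=6 C=11): longest run = 4 ✓; GC 17/25 = 68.0%, outside 44.0–53.7% ✗ — fails.
Primer 3 (26 nt, A=6 T=4 G=8 C=8): longest run = 3 ✓; GC 16/26 = 61.5%, outside 44.0–53.7% ✗ — fails.
Primer 4 (25 nt, A=8 T=6 G=4 C=7): longest run = 2 ✓; GC 11/25 = 44.0% ✓ — passes.
Primer 5 (24 nt, A=3 T=8 G=6 C=7): longest run = 3 ✓; GC 13/24 = 54.2%, outside 44.0–53.7% ✗ — fails.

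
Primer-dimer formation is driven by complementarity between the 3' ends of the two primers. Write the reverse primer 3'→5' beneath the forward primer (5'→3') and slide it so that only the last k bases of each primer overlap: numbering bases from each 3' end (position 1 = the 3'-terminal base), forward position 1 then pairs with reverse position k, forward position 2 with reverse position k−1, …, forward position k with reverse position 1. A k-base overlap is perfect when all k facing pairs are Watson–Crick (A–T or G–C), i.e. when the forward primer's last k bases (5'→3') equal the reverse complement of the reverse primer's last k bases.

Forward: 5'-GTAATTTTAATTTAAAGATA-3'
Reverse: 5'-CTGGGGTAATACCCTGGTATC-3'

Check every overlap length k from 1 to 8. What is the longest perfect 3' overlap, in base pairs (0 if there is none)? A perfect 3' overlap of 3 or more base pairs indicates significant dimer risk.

Last 8 bases (5'→3') — forward …TAAAGATA, reverse …CTGGTATC.
Reverse complement of the reverse primer's last 8 bases: GATACCAG; its first k bases are the reverse complement of the reverse primer's last k bases, so a perfect k-base overlap needs the forward primer's last k bases to equal them.
Comparing (forward last k vs required): k=1: A vs G ✗; k=2: TA vs GA ✗; k=3: ATA vs GAT ✗; k=4: GATA vs GATA ✓; k=5: AGATA vs GATAC ✗; k=6: AAGATA vs GATACC ✗; k=7: AAAGATA vs GATACCA ✗; k=8: TAAAGATA vs GATACCAG ✗.
Only k = 4 is perfect, so the longest perfect 3' overlap is 4.

Longest perfect overlap: 4 complementary base pairs; significant dimer risk (threshold 3).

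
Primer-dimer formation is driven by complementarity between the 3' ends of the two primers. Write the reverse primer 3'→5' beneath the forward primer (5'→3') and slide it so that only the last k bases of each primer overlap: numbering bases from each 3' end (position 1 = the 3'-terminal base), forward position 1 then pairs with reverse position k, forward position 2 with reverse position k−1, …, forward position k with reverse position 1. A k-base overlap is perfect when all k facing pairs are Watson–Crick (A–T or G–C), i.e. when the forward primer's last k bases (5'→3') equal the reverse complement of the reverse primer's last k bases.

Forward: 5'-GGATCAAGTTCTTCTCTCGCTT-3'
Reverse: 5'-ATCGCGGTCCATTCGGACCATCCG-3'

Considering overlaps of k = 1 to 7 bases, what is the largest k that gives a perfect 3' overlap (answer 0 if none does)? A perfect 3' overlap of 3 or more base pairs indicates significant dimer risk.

Longest perfect overlap: 0 complementary base pairs; below the dimer-risk threshold (threshold 3).

Last 7 bases (5'→3') — forward …CTCGCTT, reverse …CCATCCG.
Reverse complement of the reverse primer's last 7 bases: CGGATGG; its first k bases are the reverse complement of the reverse primer's last k bases, so a perfect k-base overlap needs the forward primer's last k bases to equal them.
Comparing (forward last k vs required): k=1: T vs C ✗; k=2: TT vs CG ✗; k=3: CTT vs CGG ✗; k=4: GCTT vs CGGA ✗; k=5: CGCTT vs CGGAT ✗; k=6: TCGCTT vs CGGATG ✗; k=7: CTCGCTT vs CGGATGG ✗.
No overlap length from 1 to 7 is perfect, so the longest perfect 3' overlap is 0.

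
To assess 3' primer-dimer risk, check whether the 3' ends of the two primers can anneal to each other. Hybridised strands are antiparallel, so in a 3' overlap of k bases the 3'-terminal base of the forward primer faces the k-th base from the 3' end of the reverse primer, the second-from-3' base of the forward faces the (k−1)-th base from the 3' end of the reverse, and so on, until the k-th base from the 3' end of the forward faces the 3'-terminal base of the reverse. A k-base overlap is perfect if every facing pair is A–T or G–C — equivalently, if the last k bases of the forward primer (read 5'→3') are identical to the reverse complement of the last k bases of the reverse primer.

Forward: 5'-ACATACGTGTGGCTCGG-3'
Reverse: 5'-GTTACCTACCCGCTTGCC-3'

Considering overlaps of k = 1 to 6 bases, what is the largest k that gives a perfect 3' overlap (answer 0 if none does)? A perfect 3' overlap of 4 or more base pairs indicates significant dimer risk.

Longest perfect overlap: 2 complementary base pairs; below the dimer-risk threshold (threshold 4).

Last 6 bases (5'→3') — forward …GCTCGG, reverse …CTTGCC.
Reverse complement of the reverse primer's last 6 bases: GGCAAG; its first k bases are the reverse complement of the reverse primer's last k bases, so a perfect k-base overlap needs the forward primer's last k bases to equal them.
Comparing (forward last k vs required): k=1: G vs G ✓; k=2: GG vs GG ✓; k=3: CGG vs GGC ✗; k=4: TCGG vs GGCA ✗; k=5: CTCGG vs GGCAA ✗; k=6: GCTCGG vs GGCAAG ✗.
Perfect overlaps at k = 1, 2; the largest is 2.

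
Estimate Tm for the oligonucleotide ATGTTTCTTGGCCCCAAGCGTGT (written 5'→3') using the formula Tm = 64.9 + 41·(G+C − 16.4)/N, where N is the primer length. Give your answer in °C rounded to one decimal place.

Base counts: A=3, T=8, G=6, C=6; G+C = 12, N = 23.
Tm = 64.9 + 41·(12 − 16.4)/23 = 64.9 + -180.40/23 = 57.1°C.

57.1°C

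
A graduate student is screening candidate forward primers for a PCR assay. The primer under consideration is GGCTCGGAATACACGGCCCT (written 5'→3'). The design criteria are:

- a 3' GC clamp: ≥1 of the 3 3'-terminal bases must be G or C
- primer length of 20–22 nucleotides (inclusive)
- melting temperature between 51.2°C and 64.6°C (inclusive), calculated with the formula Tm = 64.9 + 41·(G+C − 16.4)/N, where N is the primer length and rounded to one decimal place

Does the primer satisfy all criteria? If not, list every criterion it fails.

Meets all criteria.

Base counts: A=4, T=3, G=6, C=7 (length 20).
GC clamp: 3' end CCT has 2 G/C ✓
length: length 20 ✓
Tm: Tm = 64.9 + 41·(13 − 16.4)/20 = 57.9°C ✓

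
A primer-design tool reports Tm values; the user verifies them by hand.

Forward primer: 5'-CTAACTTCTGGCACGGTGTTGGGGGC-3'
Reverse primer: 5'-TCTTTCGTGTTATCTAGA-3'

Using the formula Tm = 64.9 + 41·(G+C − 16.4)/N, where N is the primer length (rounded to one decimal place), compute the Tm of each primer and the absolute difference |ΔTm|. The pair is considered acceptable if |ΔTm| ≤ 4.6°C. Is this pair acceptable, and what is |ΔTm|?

Forward: G+C = 16, N = 26 → Tm = 64.9 + 41·(16 − 16.4)/26 = 64.3°C.
Reverse: G+C = 6, N = 18 → Tm = 64.9 + 41·(6 − 16.4)/18 = 41.2°C.
|ΔTm| = |64.3 − 41.2| = 23.1°C, > 4.6°C.

|ΔTm| = 23.1°C; the pair is not acceptable.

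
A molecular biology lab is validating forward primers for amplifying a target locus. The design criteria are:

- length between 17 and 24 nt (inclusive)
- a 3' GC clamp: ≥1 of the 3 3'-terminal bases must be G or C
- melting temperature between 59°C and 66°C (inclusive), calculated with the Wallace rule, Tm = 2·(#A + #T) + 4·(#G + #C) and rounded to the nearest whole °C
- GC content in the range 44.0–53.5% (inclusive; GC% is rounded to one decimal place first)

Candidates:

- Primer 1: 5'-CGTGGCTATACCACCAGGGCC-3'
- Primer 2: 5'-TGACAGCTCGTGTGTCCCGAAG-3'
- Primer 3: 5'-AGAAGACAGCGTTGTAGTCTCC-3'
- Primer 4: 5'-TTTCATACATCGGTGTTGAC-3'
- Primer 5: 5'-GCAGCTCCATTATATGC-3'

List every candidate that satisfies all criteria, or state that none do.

Primer 1 (21 nt, A=4 T=3 G=6 C=8): length 21 ✓; 3' end GCC has 3 G/C ✓; Tm = 2·7 + 4·14 = 70°C, outside 59–66°C ✗; GC 14/21 = 66.7%, outside 44.0–53.5% ✗ — fails.
Primer 2 (22 nt, A=4 T=5 G=7 C=6): length 22 ✓; 3' end AAG has 1 G/C ✓; Tm = 2·9 + 4·13 = 70°C, outside 59–66°C ✗; GC 13/22 = 59.1%, outside 44.0–53.5% ✗ — fails.
Primer 3 (22 nt, A=6 T=5 G=6 C=5): length 22 ✓; 3' end TCC has 2 G/C ✓; Tm = 2·11 + 4·11 = 66°C ✓; GC 11/22 = 50.0% ✓ — passes.
Primer 4 (20 nt, A=4 T=8 G=4 C=4): length 20 ✓; 3' end GAC has 2 G/C ✓; Tm = 2·12 + 4·8 = 56°C, outside 59–66°C ✗; GC 8/20 = 40.0%, outside 44.0–53.5% ✗ — fails.
Primer 5 (17 nt, A=4 T=5 G=3 C=5): length 17 ✓; 3' end TGC has 2 G/C ✓; Tm = 2·9 + 4·8 = 50°C, outside 59–66°C ✗; GC 8/17 = 47.1% ✓ — fails.

Primer 3 only.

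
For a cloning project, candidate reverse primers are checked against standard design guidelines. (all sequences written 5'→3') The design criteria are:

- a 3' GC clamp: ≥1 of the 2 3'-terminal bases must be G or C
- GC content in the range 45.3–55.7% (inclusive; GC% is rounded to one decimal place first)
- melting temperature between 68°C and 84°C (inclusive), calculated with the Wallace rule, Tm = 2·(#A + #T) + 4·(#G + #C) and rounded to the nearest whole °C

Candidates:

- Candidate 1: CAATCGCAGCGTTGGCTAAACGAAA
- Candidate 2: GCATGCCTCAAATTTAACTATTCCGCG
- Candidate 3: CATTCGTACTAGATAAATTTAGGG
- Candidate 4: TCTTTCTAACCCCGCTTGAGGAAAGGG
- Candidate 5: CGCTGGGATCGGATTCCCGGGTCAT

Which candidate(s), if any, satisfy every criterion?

Candidate 4 only.

Candidate 1 (25 nt, A=9 T=4 G=6 C=6): 3' end AA has 0 G/C, need ≥1 ✗; GC 12/25 = 48.0% ✓; Tm = 2·13 + 4·12 = 74°C ✓ — fails.
Candidate 2 (27 nt, A=7 T=8 G=4 C=8): 3' end CG has 2 G/C ✓; GC 12/27 = 44.4%, outside 45.3–55.7% ✗; Tm = 2·15 + 4·12 = 78°C ✓ — fails.
Candidate 3 (24 nt, A=8 T=8 G=5 C=3): 3' end GG has 2 G/C ✓; GC 8/24 = 33.3%, outside 45.3–55.7% ✗; Tm = 2·16 + 4·8 = 64°C, outside 68–84°C ✗ — fails.
Candidate 4 (27 nt, A=6 T=7 G=7 C=7): 3' end GG has 2 G/C ✓; GC 14/27 = 51.9% ✓; Tm = 2·13 + 4·14 = 82°C ✓ — passes.
Candidate 5 (25 nt, A=3 T=6 G=9 C=7): 3' end AT has 0 G/C, need ≥1 ✗; GC 16/25 = 64.0%, outside 45.3–55.7% ✗; Tm = 2·9 + 4·16 = 82°C ✓ — fails.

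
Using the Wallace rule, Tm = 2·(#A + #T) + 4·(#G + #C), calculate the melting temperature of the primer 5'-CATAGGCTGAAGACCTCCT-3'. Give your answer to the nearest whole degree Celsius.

58°C

Base counts: A=5, T=4, G=4, C=6 (length 19).
Tm = 2·(5+4) + 4·(4+6) = 2·9 + 4·10 = 18 + 40 = 58°C.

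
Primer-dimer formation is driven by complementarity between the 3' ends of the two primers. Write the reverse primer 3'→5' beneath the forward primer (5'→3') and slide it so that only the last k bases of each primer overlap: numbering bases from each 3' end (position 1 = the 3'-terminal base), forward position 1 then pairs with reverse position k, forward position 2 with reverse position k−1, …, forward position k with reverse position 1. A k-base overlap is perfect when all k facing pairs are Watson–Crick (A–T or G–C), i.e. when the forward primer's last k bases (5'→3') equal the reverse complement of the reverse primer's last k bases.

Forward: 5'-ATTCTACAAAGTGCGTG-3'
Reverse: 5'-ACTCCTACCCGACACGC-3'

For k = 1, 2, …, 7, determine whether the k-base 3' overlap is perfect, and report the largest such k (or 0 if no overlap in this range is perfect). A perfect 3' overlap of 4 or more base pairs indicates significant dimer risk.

Last 7 bases (5'→3') — forward …GTGCGTG, reverse …GACACGC.
Reverse complement of the reverse primer's last 7 bases: GCGTGTC; its first k bases are the reverse complement of the reverse primer's last k bases, so a perfect k-base overlap needs the forward primer's last k bases to equal them.
Comparing (forward last k vs required): k=1: G vs G ✓; k=2: TG vs GC ✗; k=3: GTG vs GCG ✗; k=4: CGTG vs GCGT ✗; k=5: GCGTG vs GCGTG ✓; k=6: TGCGTG vs GCGTGT ✗; k=7: GTGCGTG vs GCGTGTC ✗.
Perfect overlaps at k = 1, 5; the largest is 5.

Longest perfect overlap: 5 complementary base pairs; significant dimer risk (threshold 4).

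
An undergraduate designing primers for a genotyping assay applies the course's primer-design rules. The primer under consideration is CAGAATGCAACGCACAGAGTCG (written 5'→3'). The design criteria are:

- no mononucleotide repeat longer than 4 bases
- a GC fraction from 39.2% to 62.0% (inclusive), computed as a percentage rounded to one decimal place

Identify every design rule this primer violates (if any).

Meets all criteria.

Base counts: A=8, T=2, G=6, C=6 (length 22).
homopolymer run: longest run = 2 ✓
GC content: GC 12/22 = 54.5% ✓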